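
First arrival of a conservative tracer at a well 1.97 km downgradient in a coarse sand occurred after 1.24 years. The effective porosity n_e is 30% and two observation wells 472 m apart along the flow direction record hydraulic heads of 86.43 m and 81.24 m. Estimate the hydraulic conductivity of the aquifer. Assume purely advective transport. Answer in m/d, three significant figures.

119 m/d

Hydraulic gradient i = (86.43 − 81.24) / 472 = 5.19 / 472 = 0.01100
t = 1.24 years = 452.6 d
L = 1.97 km = 1970 m
v = L / t = 1970 / 452.6 = 4.353 m/d
K = v · n / i = 4.353 × 0.30 / 0.01100 = 119 m/d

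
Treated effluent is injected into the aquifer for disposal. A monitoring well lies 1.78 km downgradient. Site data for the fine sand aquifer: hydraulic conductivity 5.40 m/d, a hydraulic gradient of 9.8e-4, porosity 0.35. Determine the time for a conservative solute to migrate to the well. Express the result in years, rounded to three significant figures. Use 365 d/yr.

323 years

q = Ki = 5.40 × 9.8e-4 = 0.005292 m/d
Seepage velocity v = q / n = 0.005292 / 0.35 = 0.01512 m/d
L = 1.78 km = 1780 m
t = L / v = 1780 / 0.01512 = 117700 d
   = 117700 / 365 = 323 yr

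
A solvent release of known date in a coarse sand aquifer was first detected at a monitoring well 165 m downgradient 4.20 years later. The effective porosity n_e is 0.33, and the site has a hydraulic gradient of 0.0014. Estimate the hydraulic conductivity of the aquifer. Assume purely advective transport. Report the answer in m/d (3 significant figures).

t = 4.20 years = 1533 d
v = L / t = 165 / 1533 = 0.1076 m/d
K = v · n / i = 0.1076 × 0.33 / 0.0014 = 25.4 m/d

25.4 m/d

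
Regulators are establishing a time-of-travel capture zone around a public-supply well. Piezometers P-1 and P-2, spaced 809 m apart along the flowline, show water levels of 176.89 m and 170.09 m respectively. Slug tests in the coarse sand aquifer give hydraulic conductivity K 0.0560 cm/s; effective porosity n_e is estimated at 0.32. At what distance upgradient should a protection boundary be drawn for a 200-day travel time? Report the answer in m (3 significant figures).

254 m

Hydraulic gradient i = (176.89 − 170.09) / 809 = 6.80 / 809 = 0.008405
K = 0.0560 cm/s × 864 = 48.38 m/d
q = Ki = 48.38 × 0.008405 = 0.4067 m/d
Average linear velocity = 0.4067 / 0.32 = 1.271 m/d
L = v × T = 1.271 × 200 = 254.2 m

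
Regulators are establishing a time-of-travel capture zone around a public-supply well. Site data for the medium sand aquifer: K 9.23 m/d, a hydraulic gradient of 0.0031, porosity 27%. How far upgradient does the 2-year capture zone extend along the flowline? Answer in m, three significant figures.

77.4 m

Darcy flux q = K·i = 9.23 × 0.0031 = 0.02861 m/d
v_s = q/n_e = 0.02861/0.27 = 0.1060 m/d
T = 2 yr × 365 = 730 d
L = v × T = 0.1060 × 730 = 77.36 m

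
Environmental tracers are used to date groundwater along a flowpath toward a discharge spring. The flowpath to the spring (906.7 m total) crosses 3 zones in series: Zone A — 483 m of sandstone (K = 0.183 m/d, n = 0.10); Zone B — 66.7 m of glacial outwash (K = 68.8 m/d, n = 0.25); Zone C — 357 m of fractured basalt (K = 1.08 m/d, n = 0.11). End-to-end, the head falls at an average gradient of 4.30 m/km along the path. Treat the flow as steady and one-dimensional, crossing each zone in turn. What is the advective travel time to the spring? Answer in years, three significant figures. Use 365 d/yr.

218 years

Continuity: the same q passes through each zone, so ΔH = q·Σ(L_j/K_j) — the zones act as resistances in series.
Σ(L/K) = 483/0.183 + 66.7/68.8 + 357/1.08 = 2639 + 0.9695 + 330.6 = 2971 d
K_eq = L_total / Σ(L/K) = 906.7 / 2971 = 0.3052 m/d
q = K_eq · i = 0.3052 × 0.0043 = 0.001312 m/d (same in every zone)
Zone A: v = q/n = 0.001312/0.10 = 0.01312 m/d → t_A = 483/0.01312 = 36800 d
Zone B: v = q/n = 0.001312/0.25 = 0.005249 m/d → t_B = 66.7/0.005249 = 12710 d
Zone C: v = q/n = 0.001312/0.11 = 0.01193 m/d → t_C = 357/0.01193 = 29920 d
Total t = 36800 + 12710 + 29920 = 79430 d
   = 79430 / 365 = 218 yr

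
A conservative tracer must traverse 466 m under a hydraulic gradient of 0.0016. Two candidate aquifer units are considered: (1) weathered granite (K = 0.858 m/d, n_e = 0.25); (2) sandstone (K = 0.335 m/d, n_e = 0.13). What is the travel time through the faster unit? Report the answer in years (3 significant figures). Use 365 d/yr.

233 years

Unit 1 (weathered granite): v = 0.858×0.0016/0.25 = 0.005491 m/d, t = 466/0.005491 = 84860 d
Unit 2 (sandstone): v = 0.335×0.0016/0.13 = 0.004123 m/d, t = 466/0.004123 = 113000 d
Faster: 84860 d / 365 = 233 yr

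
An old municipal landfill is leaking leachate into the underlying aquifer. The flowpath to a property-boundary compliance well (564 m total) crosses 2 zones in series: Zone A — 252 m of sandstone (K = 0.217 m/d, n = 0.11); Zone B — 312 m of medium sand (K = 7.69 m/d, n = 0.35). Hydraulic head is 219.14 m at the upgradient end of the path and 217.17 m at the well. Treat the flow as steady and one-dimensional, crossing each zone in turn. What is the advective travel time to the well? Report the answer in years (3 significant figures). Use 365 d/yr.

Total head drop ΔH = 219.14 − 217.17 = 1.97 m
Steady 1-D flow in series ⇒ the Darcy flux q is identical in every zone and the zone head losses add (resistances L/K in series).
Σ(L/K) = 252/0.217 + 312/7.69 = 1161 + 40.57 = 1202 d
q = ΔH / Σ(L/K) = 1.97 / 1202 = 0.001639 m/d (same in every zone)
Zone A: v = q/n = 0.001639/0.11 = 0.01490 m/d → t_A = 252/0.01490 = 16910 d
Zone B: v = q/n = 0.001639/0.35 = 0.004683 m/d → t_B = 312/0.004683 = 66620 d
Total t = 16910 + 66620 = 83530 d
   = 83530 / 365 = 229 yr

229 years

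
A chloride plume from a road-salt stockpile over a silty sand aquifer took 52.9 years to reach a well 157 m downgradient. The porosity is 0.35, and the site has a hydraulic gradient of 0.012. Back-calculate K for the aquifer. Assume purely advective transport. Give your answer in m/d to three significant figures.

t = 52.9 years = 19310 d
v = L / t = 157 / 19310 = 0.008131 m/d
K = v · n / i = 0.008131 × 0.35 / 0.012 = 0.237 m/d

0.237 m/d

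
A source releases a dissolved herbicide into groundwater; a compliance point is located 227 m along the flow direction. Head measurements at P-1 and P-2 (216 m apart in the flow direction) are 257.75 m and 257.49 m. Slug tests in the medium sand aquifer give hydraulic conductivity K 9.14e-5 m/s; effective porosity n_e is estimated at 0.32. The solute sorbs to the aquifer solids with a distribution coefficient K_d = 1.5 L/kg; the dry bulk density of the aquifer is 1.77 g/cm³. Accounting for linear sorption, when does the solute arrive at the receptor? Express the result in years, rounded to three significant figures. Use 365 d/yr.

Hydraulic gradient i = (257.75 − 257.49) / 216 = 0.26 / 216 = 0.001204
K = 9.14e-5 m/s × 86400 s/d = 7.897 m/d
q = Ki = 7.897 × 0.001204 = 0.009506 m/d
v = Ki/n = 7.897·0.001204/0.32 = 0.02971 m/d
Retardation R = 1 + ρ_b·K_d/n = 1 + 1.77×1.5/0.32 = 9.297
Contaminant velocity v_c = v/R = 0.02971/9.297 = 0.003195 m/d
t = L/v_c = 227/0.003195 = 71040 d
   = 71040/365 = 195 yr

195 years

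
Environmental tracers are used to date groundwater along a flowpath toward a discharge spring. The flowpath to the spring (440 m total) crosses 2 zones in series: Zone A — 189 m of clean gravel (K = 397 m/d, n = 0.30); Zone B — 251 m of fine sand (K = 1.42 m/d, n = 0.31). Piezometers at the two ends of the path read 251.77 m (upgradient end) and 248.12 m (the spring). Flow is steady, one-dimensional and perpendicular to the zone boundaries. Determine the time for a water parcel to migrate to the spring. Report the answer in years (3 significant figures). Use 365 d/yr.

17.9 years

Total head drop ΔH = 251.77 − 248.12 = 3.65 m
Continuity: the same q passes through each zone, so ΔH = q·Σ(L_j/K_j) — the zones act as resistances in series.
Σ(L/K) = 189/397 + 251/1.42 = 0.4761 + 176.8 = 177.2 d
q = ΔH / Σ(L/K) = 3.65 / 177.2 = 0.02059 m/d (same in every zone)
Zone A: v = q/n = 0.02059/0.30 = 0.06865 m/d → t_A = 189/0.06865 = 2753 d
Zone B: v = q/n = 0.02059/0.31 = 0.06643 m/d → t_B = 251/0.06643 = 3778 d
Total t = 2753 + 3778 = 6532 d
   = 6532 / 365 = 17.9 yr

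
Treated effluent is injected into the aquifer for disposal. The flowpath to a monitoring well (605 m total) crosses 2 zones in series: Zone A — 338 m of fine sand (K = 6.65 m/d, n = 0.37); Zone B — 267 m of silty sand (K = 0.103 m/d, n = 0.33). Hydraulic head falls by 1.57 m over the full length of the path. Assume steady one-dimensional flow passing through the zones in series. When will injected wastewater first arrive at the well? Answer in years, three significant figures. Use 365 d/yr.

Steady 1-D flow in series ⇒ the Darcy flux q is identical in every zone and the zone head losses add (resistances L/K in series).
Σ(L/K) = 338/6.65 + 267/0.103 = 50.83 + 2592 = 2643 d
q = ΔH / Σ(L/K) = 1.57 / 2643 = 5.940e-4 m/d (same in every zone)
Zone A: v = q/n = 5.940e-4/0.37 = 0.001605 m/d → t_A = 338/0.001605 = 210500 d
Zone B: v = q/n = 5.940e-4/0.33 = 0.001800 m/d → t_B = 267/0.001800 = 148300 d
Total t = 210500 + 148300 = 358900 d
   = 358900 / 365 = 983 yr

983 years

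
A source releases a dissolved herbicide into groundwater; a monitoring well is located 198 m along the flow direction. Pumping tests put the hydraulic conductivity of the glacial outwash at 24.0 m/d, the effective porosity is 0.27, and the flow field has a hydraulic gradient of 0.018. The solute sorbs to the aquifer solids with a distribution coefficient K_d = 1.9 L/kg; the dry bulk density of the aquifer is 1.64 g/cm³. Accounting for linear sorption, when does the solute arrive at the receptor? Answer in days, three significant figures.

Specific discharge q = 24.0 × 0.018 = 0.4320 m/d
v_s = q/n_e = 0.4320/0.27 = 1.600 m/d
Retardation R = 1 + ρ_b·K_d/n = 1 + 1.64×1.9/0.27 = 12.54
Contaminant velocity v_c = v/R = 1.600/12.54 = 0.1276 m/d
t = L/v_c = 198/0.1276 = 1552 d

1550 days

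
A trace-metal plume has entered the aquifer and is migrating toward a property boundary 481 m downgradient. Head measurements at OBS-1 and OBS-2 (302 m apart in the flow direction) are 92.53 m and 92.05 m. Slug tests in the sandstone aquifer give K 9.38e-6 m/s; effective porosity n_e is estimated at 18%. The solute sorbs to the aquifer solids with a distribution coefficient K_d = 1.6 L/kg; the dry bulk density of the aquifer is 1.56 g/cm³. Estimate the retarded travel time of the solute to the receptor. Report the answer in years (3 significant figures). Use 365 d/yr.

2740 years

Hydraulic gradient i = (92.53 − 92.05) / 302 = 0.48 / 302 = 0.001589
K = 9.38e-6 m/s × 86400 s/d = 0.8104 m/d
Specific discharge q = 0.8104 × 0.001589 = 0.001288 m/d
Average linear velocity = 0.001288 / 0.18 = 0.007156 m/d
Retardation R = 1 + ρ_b·K_d/n = 1 + 1.56×1.6/0.18 = 14.87
Contaminant velocity v_c = v/R = 0.007156/14.87 = 4.814e-4 m/d
t = L/v_c = 481/4.814e-4 = 999300 d
   = 999300/365 = 2740 yr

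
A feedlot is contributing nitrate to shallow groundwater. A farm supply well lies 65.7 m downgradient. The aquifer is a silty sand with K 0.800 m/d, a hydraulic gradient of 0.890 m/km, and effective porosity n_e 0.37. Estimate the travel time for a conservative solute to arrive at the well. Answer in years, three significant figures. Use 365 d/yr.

93.5 years

Darcy flux q = K·i = 0.800 × 8.9e-4 = 7.120e-4 m/d
Average linear velocity = 7.120e-4 / 0.37 = 0.001924 m/d
t = L / v = 65.7 / 0.001924 = 34140 d
   = 34140 / 365 = 93.5 yr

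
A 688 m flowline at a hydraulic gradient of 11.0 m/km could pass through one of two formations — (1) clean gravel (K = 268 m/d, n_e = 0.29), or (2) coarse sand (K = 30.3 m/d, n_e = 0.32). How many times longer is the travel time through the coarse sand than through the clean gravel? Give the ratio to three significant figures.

9.76

Unit 1 (clean gravel): v = 268×0.011/0.29 = 10.17 m/d, t = 688/10.17 = 67.68 d
Unit 2 (coarse sand): v = 30.3×0.011/0.32 = 1.042 m/d, t = 688/1.042 = 660.5 d
t(coarse sand) / t(clean gravel) = 660.5/67.68 = 9.76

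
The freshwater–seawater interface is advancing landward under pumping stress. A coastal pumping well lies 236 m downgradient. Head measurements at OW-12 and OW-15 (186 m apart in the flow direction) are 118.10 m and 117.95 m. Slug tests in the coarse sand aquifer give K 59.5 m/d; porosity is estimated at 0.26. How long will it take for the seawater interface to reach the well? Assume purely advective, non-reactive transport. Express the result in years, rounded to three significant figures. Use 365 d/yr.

3.50 years

Hydraulic gradient i = (118.10 − 117.95) / 186 = 0.15 / 186 = 8.065e-4
q = Ki = 59.5 × 8.065e-4 = 0.04798 m/d
v = Ki/n = 59.5·8.065e-4/0.26 = 0.1846 m/d
t = L / v = 236 / 0.1846 = 1279 d
   = 1279 / 365 = 3.50 yr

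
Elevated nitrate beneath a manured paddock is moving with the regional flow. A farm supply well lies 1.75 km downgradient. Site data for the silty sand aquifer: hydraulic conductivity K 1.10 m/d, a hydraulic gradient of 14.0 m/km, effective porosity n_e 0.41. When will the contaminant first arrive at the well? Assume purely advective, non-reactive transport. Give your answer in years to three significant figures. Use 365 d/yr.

128 years

Darcy flux q = K·i = 1.10 × 0.014 = 0.01540 m/d
v = Ki/n = 1.10·0.014/0.41 = 0.03756 m/d
L = 1.75 km = 1750 m
t = L / v = 1750 / 0.03756 = 46590 d
   = 46590 / 365 = 128 yr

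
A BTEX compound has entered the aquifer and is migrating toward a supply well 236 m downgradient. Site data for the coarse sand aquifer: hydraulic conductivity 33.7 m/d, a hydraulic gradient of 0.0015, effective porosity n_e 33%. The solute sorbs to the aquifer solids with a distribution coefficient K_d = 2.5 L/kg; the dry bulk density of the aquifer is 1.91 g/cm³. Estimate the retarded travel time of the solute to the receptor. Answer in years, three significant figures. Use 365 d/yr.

65.3 years

Darcy flux q = K·i = 33.7 × 0.0015 = 0.05055 m/d
Seepage velocity v = q / n = 0.05055 / 0.33 = 0.1532 m/d
Retardation R = 1 + ρ_b·K_d/n = 1 + 1.91×2.5/0.33 = 15.47
Contaminant velocity v_c = v/R = 0.1532/15.47 = 0.009902 m/d
t = L/v_c = 236/0.009902 = 23830 d
   = 23830/365 = 65.3 yr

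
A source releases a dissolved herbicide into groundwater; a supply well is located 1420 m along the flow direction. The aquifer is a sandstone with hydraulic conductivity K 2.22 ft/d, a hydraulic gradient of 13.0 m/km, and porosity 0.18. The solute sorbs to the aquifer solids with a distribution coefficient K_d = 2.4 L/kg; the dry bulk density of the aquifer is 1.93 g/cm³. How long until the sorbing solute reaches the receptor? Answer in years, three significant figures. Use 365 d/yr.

K = 2.22 ft/d × 0.3048 = 0.6767 m/d
q = Ki = 0.6767 × 0.013 = 0.008797 m/d
Seepage velocity v = q / n = 0.008797 / 0.18 = 0.04887 m/d
Retardation R = 1 + ρ_b·K_d/n = 1 + 1.93×2.4/0.18 = 26.73
Contaminant velocity v_c = v/R = 0.04887/26.73 = 0.001828 m/d
t = L/v_c = 1420/0.001828 = 776800 d
   = 776800/365 = 2130 yr

2130 years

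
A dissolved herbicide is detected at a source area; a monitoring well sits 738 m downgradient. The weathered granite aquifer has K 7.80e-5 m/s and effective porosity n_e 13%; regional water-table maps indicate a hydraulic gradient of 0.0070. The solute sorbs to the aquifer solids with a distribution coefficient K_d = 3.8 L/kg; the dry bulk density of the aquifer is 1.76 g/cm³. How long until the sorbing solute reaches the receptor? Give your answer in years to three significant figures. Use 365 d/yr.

K = 7.80e-5 m/s × 86400 s/d = 6.739 m/d
Specific discharge q = 6.739 × 0.0070 = 0.04717 m/d
Average linear velocity = 0.04717 / 0.13 = 0.3629 m/d
Retardation R = 1 + ρ_b·K_d/n = 1 + 1.76×3.8/0.13 = 52.45
Contaminant velocity v_c = v/R = 0.3629/52.45 = 0.006919 m/d
t = L/v_c = 738/0.006919 = 106700 d
   = 106700/365 = 292 yr

292 years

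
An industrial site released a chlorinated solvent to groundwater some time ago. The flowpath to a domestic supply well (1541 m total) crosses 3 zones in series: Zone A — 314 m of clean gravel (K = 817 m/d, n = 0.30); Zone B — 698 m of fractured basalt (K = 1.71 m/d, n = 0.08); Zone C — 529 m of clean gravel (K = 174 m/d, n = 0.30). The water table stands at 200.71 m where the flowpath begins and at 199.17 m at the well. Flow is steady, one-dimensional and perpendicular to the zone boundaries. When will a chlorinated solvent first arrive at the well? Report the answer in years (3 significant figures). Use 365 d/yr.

226 years

Total head drop ΔH = 200.71 − 199.17 = 1.54 m
Steady 1-D flow in series ⇒ the Darcy flux q is identical in every zone and the zone head losses add (resistances L/K in series).
Σ(L/K) = 314/817 + 698/1.71 + 529/174 = 0.3843 + 408.2 + 3.040 = 411.6 d
q = ΔH / Σ(L/K) = 1.54 / 411.6 = 0.003741 m/d (same in every zone)
Zone A: v = q/n = 0.003741/0.30 = 0.01247 m/d → t_A = 314/0.01247 = 25180 d
Zone B: v = q/n = 0.003741/0.08 = 0.04677 m/d → t_B = 698/0.04677 = 14920 d
Zone C: v = q/n = 0.003741/0.30 = 0.01247 m/d → t_C = 529/0.01247 = 42420 d
Total t = 25180 + 14920 + 42420 = 82520 d
   = 82520 / 365 = 226 yr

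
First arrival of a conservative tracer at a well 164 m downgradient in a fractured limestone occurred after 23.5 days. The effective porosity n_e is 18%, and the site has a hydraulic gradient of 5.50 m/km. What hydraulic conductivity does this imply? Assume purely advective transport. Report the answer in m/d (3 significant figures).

v = L / t = 164 / 23.5 = 6.979 m/d
K = v · n / i = 6.979 × 0.18 / 0.0055 = 228 m/d

228 m/d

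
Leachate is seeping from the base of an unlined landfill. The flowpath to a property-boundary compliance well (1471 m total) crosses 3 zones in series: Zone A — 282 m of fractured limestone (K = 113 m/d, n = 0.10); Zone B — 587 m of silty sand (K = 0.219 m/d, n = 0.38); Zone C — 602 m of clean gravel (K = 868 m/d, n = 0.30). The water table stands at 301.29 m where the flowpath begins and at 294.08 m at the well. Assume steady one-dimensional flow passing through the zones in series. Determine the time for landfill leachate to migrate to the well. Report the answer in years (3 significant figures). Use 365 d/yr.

Total head drop ΔH = 301.29 − 294.08 = 7.21 m
Steady 1-D flow in series ⇒ the Darcy flux q is identical in every zone and the zone head losses add (resistances L/K in series).
Σ(L/K) = 282/113 + 587/0.219 + 602/868 = 2.496 + 2680 + 0.6935 = 2684 d
q = ΔH / Σ(L/K) = 7.21 / 2684 = 0.002687 m/d (same in every zone)
Zone A: v = q/n = 0.002687/0.10 = 0.02687 m/d → t_A = 282/0.02687 = 10500 d
Zone B: v = q/n = 0.002687/0.38 = 0.007070 m/d → t_B = 587/0.007070 = 83020 d
Zone C: v = q/n = 0.002687/0.30 = 0.008956 m/d → t_C = 602/0.008956 = 67220 d
Total t = 10500 + 83020 + 67220 = 160700 d
   = 160700 / 365 = 440 yr

440 years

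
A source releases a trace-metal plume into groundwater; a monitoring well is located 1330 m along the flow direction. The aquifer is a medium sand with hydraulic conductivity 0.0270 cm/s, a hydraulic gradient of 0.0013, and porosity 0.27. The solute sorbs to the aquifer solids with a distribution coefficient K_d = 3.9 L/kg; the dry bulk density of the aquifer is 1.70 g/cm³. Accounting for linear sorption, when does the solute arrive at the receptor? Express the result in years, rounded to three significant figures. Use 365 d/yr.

829 years

K = 0.0270 cm/s × 864 = 23.33 m/d
Darcy flux q = K·i = 23.33 × 0.0013 = 0.03033 m/d
v = Ki/n = 23.33·0.0013/0.27 = 0.1123 m/d
Retardation R = 1 + ρ_b·K_d/n = 1 + 1.70×3.9/0.27 = 25.56
Contaminant velocity v_c = v/R = 0.1123/25.56 = 0.004395 m/d
t = L/v_c = 1330/0.004395 = 302600 d
   = 302600/365 = 829 yr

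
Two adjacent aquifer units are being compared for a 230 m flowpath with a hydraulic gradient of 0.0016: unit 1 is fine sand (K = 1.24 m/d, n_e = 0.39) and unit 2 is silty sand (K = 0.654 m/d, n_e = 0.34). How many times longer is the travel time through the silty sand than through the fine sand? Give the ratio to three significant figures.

1.65

Unit 1 (fine sand): v = 1.24×0.0016/0.39 = 0.005087 m/d, t = 230/0.005087 = 45210 d
Unit 2 (silty sand): v = 0.654×0.0016/0.34 = 0.003078 m/d, t = 230/0.003078 = 74730 d
t(silty sand) / t(fine sand) = 74730/45210 = 1.65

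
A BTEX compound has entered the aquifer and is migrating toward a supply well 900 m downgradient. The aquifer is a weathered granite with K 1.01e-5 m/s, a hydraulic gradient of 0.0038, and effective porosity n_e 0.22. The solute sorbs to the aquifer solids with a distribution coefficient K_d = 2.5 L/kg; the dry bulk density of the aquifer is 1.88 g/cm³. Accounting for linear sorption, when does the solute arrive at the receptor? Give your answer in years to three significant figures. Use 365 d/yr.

3660 years

K = 1.01e-5 m/s × 86400 s/d = 0.8726 m/d
q = Ki = 0.8726 × 0.0038 = 0.003316 m/d
Average linear velocity = 0.003316 / 0.22 = 0.01507 m/d
Retardation R = 1 + ρ_b·K_d/n = 1 + 1.88×2.5/0.22 = 22.36
Contaminant velocity v_c = v/R = 0.01507/22.36 = 6.740e-4 m/d
t = L/v_c = 900/6.740e-4 = 1.335e6 d
   = 1.335e6/365 = 3660 yr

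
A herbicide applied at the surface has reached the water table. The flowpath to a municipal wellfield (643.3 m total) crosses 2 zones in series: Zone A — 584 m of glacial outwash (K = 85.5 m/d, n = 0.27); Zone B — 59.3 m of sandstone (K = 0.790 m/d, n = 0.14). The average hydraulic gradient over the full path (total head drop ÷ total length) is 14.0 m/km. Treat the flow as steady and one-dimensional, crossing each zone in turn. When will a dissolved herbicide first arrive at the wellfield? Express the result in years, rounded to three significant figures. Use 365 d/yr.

Continuity: the same q passes through each zone, so ΔH = q·Σ(L_j/K_j) — the zones act as resistances in series.
Σ(L/K) = 584/85.5 + 59.3/0.790 = 6.830 + 75.06 = 81.89 d
K_eq = L_total / Σ(L/K) = 643.3 / 81.89 = 7.855 m/d
q = K_eq · i = 7.855 × 0.014 = 0.1100 m/d (same in every zone)
Zone A: v = q/n = 0.1100/0.27 = 0.4073 m/d → t_A = 584/0.4073 = 1434 d
Zone B: v = q/n = 0.1100/0.14 = 0.7855 m/d → t_B = 59.3/0.7855 = 75.49 d
Total t = 1434 + 75.49 = 1509 d
   = 1509 / 365 = 4.14 yr

4.14 years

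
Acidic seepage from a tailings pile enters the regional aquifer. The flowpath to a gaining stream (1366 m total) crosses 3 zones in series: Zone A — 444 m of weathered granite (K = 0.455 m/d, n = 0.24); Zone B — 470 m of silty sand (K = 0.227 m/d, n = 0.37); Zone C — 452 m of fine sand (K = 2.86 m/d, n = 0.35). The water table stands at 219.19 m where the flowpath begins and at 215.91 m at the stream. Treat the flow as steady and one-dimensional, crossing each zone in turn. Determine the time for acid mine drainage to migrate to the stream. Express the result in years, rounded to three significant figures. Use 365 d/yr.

Total head drop ΔH = 219.19 − 215.91 = 3.28 m
Steady 1-D flow in series ⇒ the Darcy flux q is identical in every zone and the zone head losses add (resistances L/K in series).
Σ(L/K) = 444/0.455 + 470/0.227 + 452/2.86 = 975.8 + 2070 + 158.0 = 3204 d
q = ΔH / Σ(L/K) = 3.28 / 3204 = 0.001024 m/d (same in every zone)
Zone A: v = q/n = 0.001024/0.24 = 0.004265 m/d → t_A = 444/0.004265 = 104100 d
Zone B: v = q/n = 0.001024/0.37 = 0.002767 m/d → t_B = 470/0.002767 = 169900 d
Zone C: v = q/n = 0.001024/0.35 = 0.002925 m/d → t_C = 452/0.002925 = 154600 d
Total t = 104100 + 169900 + 154600 = 428500 d
   = 428500 / 365 = 1170 yr

1170 years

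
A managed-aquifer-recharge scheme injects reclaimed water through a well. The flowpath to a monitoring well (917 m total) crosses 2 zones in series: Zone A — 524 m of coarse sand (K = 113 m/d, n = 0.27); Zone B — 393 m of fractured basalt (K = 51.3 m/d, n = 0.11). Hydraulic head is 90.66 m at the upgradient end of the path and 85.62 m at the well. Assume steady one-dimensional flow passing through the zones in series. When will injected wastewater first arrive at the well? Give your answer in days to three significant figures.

451 days

Total head drop ΔH = 90.66 − 85.62 = 5.04 m
Continuity: the same q passes through each zone, so ΔH = q·Σ(L_j/K_j) — the zones act as resistances in series.
Σ(L/K) = 524/113 + 393/51.3 = 4.637 + 7.661 = 12.30 d
q = ΔH / Σ(L/K) = 5.04 / 12.30 = 0.4098 m/d (same in every zone)
Zone A: v = q/n = 0.4098/0.27 = 1.518 m/d → t_A = 524/1.518 = 345.2 d
Zone B: v = q/n = 0.4098/0.11 = 3.726 m/d → t_B = 393/3.726 = 105.5 d
Total t = 345.2 + 105.5 = 450.7 d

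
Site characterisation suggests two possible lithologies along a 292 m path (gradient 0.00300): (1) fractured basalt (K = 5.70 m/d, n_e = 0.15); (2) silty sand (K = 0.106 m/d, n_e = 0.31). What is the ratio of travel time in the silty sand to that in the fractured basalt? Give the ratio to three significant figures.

111

Unit 1 (fractured basalt): v = 5.70×0.0030/0.15 = 0.1140 m/d, t = 292/0.1140 = 2561 d
Unit 2 (silty sand): v = 0.106×0.0030/0.31 = 0.001026 m/d, t = 292/0.001026 = 284700 d
t(silty sand) / t(fractured basalt) = 284700/2561 = 111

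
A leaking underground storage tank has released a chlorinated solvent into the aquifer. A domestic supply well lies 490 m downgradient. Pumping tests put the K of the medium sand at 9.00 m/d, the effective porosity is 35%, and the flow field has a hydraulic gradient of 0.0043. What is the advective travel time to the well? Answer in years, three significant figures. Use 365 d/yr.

12.1 years

Specific discharge q = 9.00 × 0.0043 = 0.03870 m/d
Average linear velocity = 0.03870 / 0.35 = 0.1106 m/d
t = L / v = 490 / 0.1106 = 4432 d
   = 4432 / 365 = 12.1 yr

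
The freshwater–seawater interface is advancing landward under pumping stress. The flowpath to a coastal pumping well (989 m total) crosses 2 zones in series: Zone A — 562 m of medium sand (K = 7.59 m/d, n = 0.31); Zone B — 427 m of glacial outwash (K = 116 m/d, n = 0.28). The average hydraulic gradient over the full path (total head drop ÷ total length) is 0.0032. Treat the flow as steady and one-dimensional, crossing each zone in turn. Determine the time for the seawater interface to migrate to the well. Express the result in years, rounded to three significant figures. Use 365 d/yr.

For zones in series the flux q is common to all zones; the equivalent conductivity is the harmonic (thickness-weighted) mean, K_eq = L_total / Σ(L_j/K_j).
Σ(L/K) = 562/7.59 + 427/116 = 74.04 + 3.681 = 77.73 d
K_eq = L_total / Σ(L/K) = 989 / 77.73 = 12.72 m/d
q = K_eq · i = 12.72 × 0.0032 = 0.04072 m/d (same in every zone)
Zone A: v = q/n = 0.04072/0.31 = 0.1313 m/d → t_A = 562/0.1313 = 4279 d
Zone B: v = q/n = 0.04072/0.28 = 0.1454 m/d → t_B = 427/0.1454 = 2936 d
Total t = 4279 + 2936 = 7215 d
   = 7215 / 365 = 19.8 yr

19.8 years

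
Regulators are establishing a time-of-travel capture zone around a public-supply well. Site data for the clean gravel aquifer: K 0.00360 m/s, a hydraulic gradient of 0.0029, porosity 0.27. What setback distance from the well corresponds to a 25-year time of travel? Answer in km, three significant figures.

30.5 km

K = 0.00360 m/s × 86400 s/d = 311.0 m/d
q = Ki = 311.0 × 0.0029 = 0.9020 m/d
Seepage velocity v = q / n = 0.9020 / 0.27 = 3.341 m/d
T = 25 yr × 365 = 9125 d
L = v × T = 3.341 × 9125 = 30480 m
   = 30.5 km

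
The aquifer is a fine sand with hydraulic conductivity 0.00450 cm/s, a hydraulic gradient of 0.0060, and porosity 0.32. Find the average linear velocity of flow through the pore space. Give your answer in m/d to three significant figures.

0.0729 m/d

K = 0.00450 cm/s × 864 = 3.888 m/d
Specific discharge q = 3.888 × 0.0060 = 0.02333 m/d
v_s = q/n_e = 0.02333/0.32 = 0.07290 m/d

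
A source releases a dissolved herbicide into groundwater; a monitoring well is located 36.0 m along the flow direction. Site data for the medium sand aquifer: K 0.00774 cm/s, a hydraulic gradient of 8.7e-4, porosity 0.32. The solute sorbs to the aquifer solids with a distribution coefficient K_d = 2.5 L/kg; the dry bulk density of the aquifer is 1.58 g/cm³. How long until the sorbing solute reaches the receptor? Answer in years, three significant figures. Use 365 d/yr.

72.4 years

K = 0.00774 cm/s × 864 = 6.687 m/d
Specific discharge q = 6.687 × 8.7e-4 = 0.005818 m/d
Seepage velocity v = q / n = 0.005818 / 0.32 = 0.01818 m/d
Retardation R = 1 + ρ_b·K_d/n = 1 + 1.58×2.5/0.32 = 13.34
Contaminant velocity v_c = v/R = 0.01818/13.34 = 0.001363 m/d
t = L/v_c = 36.0/0.001363 = 26420 d
   = 26420/365 = 72.4 yr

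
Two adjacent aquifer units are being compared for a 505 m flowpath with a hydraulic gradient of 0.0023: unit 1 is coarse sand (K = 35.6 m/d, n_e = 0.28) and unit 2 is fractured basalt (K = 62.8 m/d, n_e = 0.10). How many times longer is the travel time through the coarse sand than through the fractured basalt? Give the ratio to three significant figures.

4.94

Unit 1 (coarse sand): v = 35.6×0.0023/0.28 = 0.2924 m/d, t = 505/0.2924 = 1727 d
Unit 2 (fractured basalt): v = 62.8×0.0023/0.10 = 1.444 m/d, t = 505/1.444 = 349.6 d
t(coarse sand) / t(fractured basalt) = 1727/349.6 = 4.94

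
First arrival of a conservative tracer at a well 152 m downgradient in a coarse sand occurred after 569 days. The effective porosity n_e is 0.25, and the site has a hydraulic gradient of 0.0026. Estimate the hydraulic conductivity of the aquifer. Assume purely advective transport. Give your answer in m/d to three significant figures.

v = L / t = 152 / 569 = 0.2671 m/d
K = v · n / i = 0.2671 × 0.25 / 0.0026 = 25.7 m/d

25.7 m/d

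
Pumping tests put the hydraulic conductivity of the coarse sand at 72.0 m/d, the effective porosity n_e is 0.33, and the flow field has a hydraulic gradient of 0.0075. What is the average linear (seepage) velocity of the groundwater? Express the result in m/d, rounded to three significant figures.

q = Ki = 72.0 × 0.0075 = 0.5400 m/d
Average linear velocity = 0.5400 / 0.33 = 1.636 m/d

1.64 m/d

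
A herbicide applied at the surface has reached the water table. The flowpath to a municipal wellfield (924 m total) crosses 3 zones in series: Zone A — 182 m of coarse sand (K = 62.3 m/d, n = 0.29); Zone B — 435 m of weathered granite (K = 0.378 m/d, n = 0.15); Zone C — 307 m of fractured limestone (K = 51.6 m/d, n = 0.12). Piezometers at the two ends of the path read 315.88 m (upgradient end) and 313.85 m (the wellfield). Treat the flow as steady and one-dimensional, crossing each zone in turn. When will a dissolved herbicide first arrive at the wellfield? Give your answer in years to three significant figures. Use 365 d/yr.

242 years

Total head drop ΔH = 315.88 − 313.85 = 2.03 m
Steady 1-D flow in series ⇒ the Darcy flux q is identical in every zone and the zone head losses add (resistances L/K in series).
Σ(L/K) = 182/62.3 + 435/0.378 + 307/51.6 = 2.921 + 1151 + 5.950 = 1160 d
q = ΔH / Σ(L/K) = 2.03 / 1160 = 0.001751 m/d (same in every zone)
Zone A: v = q/n = 0.001751/0.29 = 0.006036 m/d → t_A = 182/0.006036 = 30150 d
Zone B: v = q/n = 0.001751/0.15 = 0.01167 m/d → t_B = 435/0.01167 = 37270 d
Zone C: v = q/n = 0.001751/0.12 = 0.01459 m/d → t_C = 307/0.01459 = 21050 d
Total t = 30150 + 37270 + 21050 = 88470 d
   = 88470 / 365 = 242 yr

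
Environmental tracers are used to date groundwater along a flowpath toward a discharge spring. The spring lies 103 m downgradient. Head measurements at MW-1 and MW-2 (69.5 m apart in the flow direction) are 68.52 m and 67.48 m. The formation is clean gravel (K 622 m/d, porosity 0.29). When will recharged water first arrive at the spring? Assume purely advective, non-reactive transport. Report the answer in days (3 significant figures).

3.21 days

Hydraulic gradient i = (68.52 − 67.48) / 69.5 = 1.04 / 69.5 = 0.01496
q = Ki = 622 × 0.01496 = 9.308 m/d
Seepage velocity v = q / n = 9.308 / 0.29 = 32.10 m/d
t = L / v = 103 / 32.10 = 3.209 d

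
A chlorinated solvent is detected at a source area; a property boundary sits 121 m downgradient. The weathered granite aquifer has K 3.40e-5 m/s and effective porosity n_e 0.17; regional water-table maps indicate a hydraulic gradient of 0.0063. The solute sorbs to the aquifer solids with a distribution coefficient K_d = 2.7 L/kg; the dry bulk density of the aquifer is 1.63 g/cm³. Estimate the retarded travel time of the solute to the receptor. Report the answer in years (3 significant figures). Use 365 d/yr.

K = 3.40e-5 m/s × 86400 s/d = 2.938 m/d
Darcy flux q = K·i = 2.938 × 0.0063 = 0.01851 m/d
v_s = q/n_e = 0.01851/0.17 = 0.1089 m/d
Retardation R = 1 + ρ_b·K_d/n = 1 + 1.63×2.7/0.17 = 26.89
Contaminant velocity v_c = v/R = 0.1089/26.89 = 0.004049 m/d
t = L/v_c = 121/0.004049 = 29890 d
   = 29890/365 = 81.9 yr

81.9 years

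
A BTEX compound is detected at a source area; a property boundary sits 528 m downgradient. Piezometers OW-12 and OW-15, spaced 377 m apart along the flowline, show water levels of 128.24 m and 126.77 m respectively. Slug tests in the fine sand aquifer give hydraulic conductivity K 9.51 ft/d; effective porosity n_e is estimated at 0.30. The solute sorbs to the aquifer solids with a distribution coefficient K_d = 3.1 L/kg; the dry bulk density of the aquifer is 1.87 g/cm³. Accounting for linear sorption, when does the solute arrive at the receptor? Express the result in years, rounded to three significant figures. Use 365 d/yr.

Hydraulic gradient i = (128.24 − 126.77) / 377 = 1.47 / 377 = 0.003899
K = 9.51 ft/d × 0.3048 = 2.899 m/d
Specific discharge q = 2.899 × 0.003899 = 0.01130 m/d
Average linear velocity = 0.01130 / 0.30 = 0.03767 m/d
Retardation R = 1 + ρ_b·K_d/n = 1 + 1.87×3.1/0.30 = 20.32
Contaminant velocity v_c = v/R = 0.03767/20.32 = 0.001854 m/d
t = L/v_c = 528/0.001854 = 284800 d
   = 284800/365 = 780 yr

780 years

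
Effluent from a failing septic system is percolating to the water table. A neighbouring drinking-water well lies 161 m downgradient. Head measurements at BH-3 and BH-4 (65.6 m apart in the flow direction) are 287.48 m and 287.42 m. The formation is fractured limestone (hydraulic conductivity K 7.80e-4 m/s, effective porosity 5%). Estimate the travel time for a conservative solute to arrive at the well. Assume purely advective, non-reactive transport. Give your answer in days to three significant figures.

131 days

Hydraulic gradient i = (287.48 − 287.42) / 65.6 = 0.06 / 65.6 = 9.146e-4
K = 7.80e-4 m/s × 86400 s/d = 67.39 m/d
Darcy flux q = K·i = 67.39 × 9.146e-4 = 0.06164 m/d
v = Ki/n = 67.39·9.146e-4/0.05 = 1.233 m/d
t = L / v = 161 / 1.233 = 130.6 d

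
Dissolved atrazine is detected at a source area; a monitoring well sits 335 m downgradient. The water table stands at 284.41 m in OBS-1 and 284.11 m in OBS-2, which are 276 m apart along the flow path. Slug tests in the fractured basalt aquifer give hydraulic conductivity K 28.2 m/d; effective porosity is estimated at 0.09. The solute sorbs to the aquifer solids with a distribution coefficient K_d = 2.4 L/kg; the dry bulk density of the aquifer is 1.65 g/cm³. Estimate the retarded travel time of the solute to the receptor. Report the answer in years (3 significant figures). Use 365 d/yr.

121 years

Hydraulic gradient i = (284.41 − 284.11) / 276 = 0.30 / 276 = 0.001087
Specific discharge q = 28.2 × 0.001087 = 0.03065 m/d
Average linear velocity = 0.03065 / 0.09 = 0.3406 m/d
Retardation R = 1 + ρ_b·K_d/n = 1 + 1.65×2.4/0.09 = 45.00
Contaminant velocity v_c = v/R = 0.3406/45.00 = 0.007568 m/d
t = L/v_c = 335/0.007568 = 44260 d
   = 44260/365 = 121 yr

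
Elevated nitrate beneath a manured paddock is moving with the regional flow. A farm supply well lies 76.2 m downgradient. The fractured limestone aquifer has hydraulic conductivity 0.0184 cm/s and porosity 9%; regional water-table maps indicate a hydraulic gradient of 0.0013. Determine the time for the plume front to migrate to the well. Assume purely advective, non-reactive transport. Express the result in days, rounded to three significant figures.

K = 0.0184 cm/s × 864 = 15.90 m/d
Darcy flux q = K·i = 15.90 × 0.0013 = 0.02067 m/d
v_s = q/n_e = 0.02067/0.09 = 0.2296 m/d
t = L / v = 76.2 / 0.2296 = 331.8 d

332 days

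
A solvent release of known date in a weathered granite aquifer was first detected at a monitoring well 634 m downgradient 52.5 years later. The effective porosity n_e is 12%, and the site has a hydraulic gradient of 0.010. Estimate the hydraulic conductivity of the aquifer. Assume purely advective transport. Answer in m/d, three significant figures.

t = 52.5 years = 19160 d
v = L / t = 634 / 19160 = 0.03309 m/d
K = v · n / i = 0.03309 × 0.12 / 0.010 = 0.397 m/d

0.397 m/d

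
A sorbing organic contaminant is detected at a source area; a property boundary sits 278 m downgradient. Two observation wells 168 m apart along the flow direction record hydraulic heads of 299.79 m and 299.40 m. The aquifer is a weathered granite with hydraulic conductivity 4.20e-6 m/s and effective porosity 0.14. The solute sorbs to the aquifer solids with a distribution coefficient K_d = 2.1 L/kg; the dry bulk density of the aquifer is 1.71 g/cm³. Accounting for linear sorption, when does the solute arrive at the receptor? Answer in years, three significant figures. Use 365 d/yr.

3370 years

Hydraulic gradient i = (299.79 − 299.40) / 168 = 0.39 / 168 = 0.002321
K = 4.20e-6 m/s × 86400 s/d = 0.3629 m/d
q = Ki = 0.3629 × 0.002321 = 8.424e-4 m/d
v_s = q/n_e = 8.424e-4/0.14 = 0.006017 m/d
Retardation R = 1 + ρ_b·K_d/n = 1 + 1.71×2.1/0.14 = 26.65
Contaminant velocity v_c = v/R = 0.006017/26.65 = 2.258e-4 m/d
t = L/v_c = 278/2.258e-4 = 1.231e6 d
   = 1.231e6/365 = 3370 yr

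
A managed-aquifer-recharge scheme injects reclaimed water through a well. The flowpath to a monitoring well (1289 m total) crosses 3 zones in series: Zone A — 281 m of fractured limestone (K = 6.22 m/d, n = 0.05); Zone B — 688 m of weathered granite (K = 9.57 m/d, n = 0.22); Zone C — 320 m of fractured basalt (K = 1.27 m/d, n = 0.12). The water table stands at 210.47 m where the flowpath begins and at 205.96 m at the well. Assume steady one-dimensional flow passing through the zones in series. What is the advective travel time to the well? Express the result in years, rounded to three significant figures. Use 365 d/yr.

45.7 years

Total head drop ΔH = 210.47 − 205.96 = 4.51 m
Steady 1-D flow in series ⇒ the Darcy flux q is identical in every zone and the zone head losses add (resistances L/K in series).
Σ(L/K) = 281/6.22 + 688/9.57 + 320/1.27 = 45.18 + 71.89 + 252.0 = 369.0 d
q = ΔH / Σ(L/K) = 4.51 / 369.0 = 0.01222 m/d (same in every zone)
Zone A: v = q/n = 0.01222/0.05 = 0.2444 m/d → t_A = 281/0.2444 = 1150 d
Zone B: v = q/n = 0.01222/0.22 = 0.05555 m/d → t_B = 688/0.05555 = 12390 d
Zone C: v = q/n = 0.01222/0.12 = 0.1018 m/d → t_C = 320/0.1018 = 3142 d
Total t = 1150 + 12390 + 3142 = 16680 d
   = 16680 / 365 = 45.7 yr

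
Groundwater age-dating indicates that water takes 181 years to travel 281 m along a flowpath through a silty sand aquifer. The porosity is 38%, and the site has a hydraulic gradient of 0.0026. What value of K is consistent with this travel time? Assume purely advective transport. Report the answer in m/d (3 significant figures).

0.622 m/d

t = 181 years = 66070 d
v = L / t = 281 / 66070 = 0.004253 m/d
K = v · n / i = 0.004253 × 0.38 / 0.0026 = 0.622 m/d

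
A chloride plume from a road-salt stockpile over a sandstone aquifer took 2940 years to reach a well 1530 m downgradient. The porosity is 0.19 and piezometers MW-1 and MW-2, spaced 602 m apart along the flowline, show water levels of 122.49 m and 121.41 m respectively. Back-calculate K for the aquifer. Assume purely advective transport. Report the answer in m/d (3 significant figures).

Hydraulic gradient i = (122.49 − 121.41) / 602 = 1.08 / 602 = 0.001794
t = 2940 years = 1.073e6 d
v = L / t = 1530 / 1.073e6 = 0.001426 m/d
K = v · n / i = 0.001426 × 0.19 / 0.001794 = 0.151 m/d

0.151 m/d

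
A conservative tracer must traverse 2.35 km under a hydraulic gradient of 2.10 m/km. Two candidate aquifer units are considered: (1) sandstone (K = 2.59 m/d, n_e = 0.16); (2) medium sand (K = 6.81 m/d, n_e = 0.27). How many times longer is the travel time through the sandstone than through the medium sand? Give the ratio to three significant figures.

1.56

Unit 1 (sandstone): v = 2.59×0.0021/0.16 = 0.03399 m/d, t = 2350/0.03399 = 69130 d
Unit 2 (medium sand): v = 6.81×0.0021/0.27 = 0.05297 m/d, t = 2350/0.05297 = 44370 d
t(sandstone) / t(medium sand) = 69130/44370 = 1.56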